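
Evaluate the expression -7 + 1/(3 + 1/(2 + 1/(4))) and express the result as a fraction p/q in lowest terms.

-208/31

a_0 = -7: -7/1
a_1 = 3: -20/3
a_2 = 2: -47/7
a_3 = 4: -208/31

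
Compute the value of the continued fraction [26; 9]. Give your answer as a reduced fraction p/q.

a_0 = 26: 26/1
a_1 = 9: 235/9

235/9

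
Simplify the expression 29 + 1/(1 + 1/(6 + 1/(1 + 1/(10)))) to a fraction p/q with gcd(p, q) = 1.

Build up convergents one term at a time:
a_0 = 29: 29/1
a_1 = 1: 30/1
a_2 = 6: 209/7
a_3 = 1: 239/8
a_4 = 10: 2599/87

2599/87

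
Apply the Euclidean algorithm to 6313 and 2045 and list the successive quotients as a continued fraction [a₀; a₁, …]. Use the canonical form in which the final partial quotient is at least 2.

Run the Euclidean algorithm, recording each quotient:
6313 = 3·2045 + 178, so a_0 = 3
2045 = 11·178 + 87, so a_1 = 11
178 = 2·87 + 4, so a_2 = 2
87 = 21·4 + 3, so a_3 = 21
4 = 1·3 + 1, so a_4 = 1
3 = 3·1 + 0, so a_5 = 3

[3; 11, 2, 21, 1, 3]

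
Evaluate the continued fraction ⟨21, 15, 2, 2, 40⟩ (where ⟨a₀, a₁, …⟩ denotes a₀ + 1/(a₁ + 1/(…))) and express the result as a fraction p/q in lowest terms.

Collapse the nested fraction from the inside out:
Start with 40.
2 + 1/(40/1) = 2 + 1/40 = 81/40
2 + 1/(81/40) = 2 + 40/81 = 202/81
15 + 1/(202/81) = 15 + 81/202 = 3111/202
21 + 1/(3111/202) = 21 + 202/3111 = 65533/3111

65533/3111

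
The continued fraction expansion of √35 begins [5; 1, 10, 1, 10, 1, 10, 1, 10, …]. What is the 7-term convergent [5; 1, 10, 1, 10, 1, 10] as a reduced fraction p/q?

9235/1561

Use the convergent recurrence hₖ = aₖ·hₖ₋₁ + hₖ₋₂ (and likewise for the denominators kₖ):
a_0 = 5: 5/1
a_1 = 1: 6/1
a_2 = 10: 65/11
a_3 = 1: 71/12
a_4 = 10: 775/131
a_5 = 1: 846/143
a_6 = 10: 9235/1561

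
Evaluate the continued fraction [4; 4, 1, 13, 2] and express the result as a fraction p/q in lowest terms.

601/143

Start with 2.
13 + 1/(2/1) = 13 + 1/2 = 27/2
1 + 1/(27/2) = 1 + 2/27 = 29/27
4 + 1/(29/27) = 4 + 27/29 = 143/29
4 + 1/(143/29) = 4 + 29/143 = 601/143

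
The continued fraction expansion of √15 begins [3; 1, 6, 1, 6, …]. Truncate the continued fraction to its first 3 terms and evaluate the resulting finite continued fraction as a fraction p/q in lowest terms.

27/7

Starting at the tail and folding back:
Start with 6.
1 + 1/(6/1) = 1 + 1/6 = 7/6
3 + 1/(7/6) = 3 + 6/7 = 27/7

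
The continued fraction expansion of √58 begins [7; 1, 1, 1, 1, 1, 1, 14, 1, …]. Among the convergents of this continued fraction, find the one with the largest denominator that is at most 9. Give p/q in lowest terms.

61/8

a_0 = 7: 7/1  (≤ bound)
a_1 = 1: 8/1  (≤ bound)
a_2 = 1: 15/2  (≤ bound)
a_3 = 1: 23/3  (≤ bound)
a_4 = 1: 38/5  (≤ bound)
a_5 = 1: 61/8  (≤ bound)
a_6 = 1: 99/13  (> 9, stop)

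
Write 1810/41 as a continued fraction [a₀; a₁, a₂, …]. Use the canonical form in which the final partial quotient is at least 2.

[44; 6, 1, 5]

⌊1810/41⌋ = 44, remainder 6
⌊41/6⌋ = 6, remainder 5
⌊6/5⌋ = 1, remainder 1
⌊5/1⌋ = 5, remainder 0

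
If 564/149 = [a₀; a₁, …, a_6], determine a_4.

564 = 3·149 + 117, so a_0 = 3
149 = 1·117 + 32, so a_1 = 1
117 = 3·32 + 21, so a_2 = 3
32 = 1·21 + 11, so a_3 = 1
21 = 1·11 + 10, so a_4 = 1

1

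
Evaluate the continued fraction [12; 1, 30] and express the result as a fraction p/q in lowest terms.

Starting at the tail and folding back:
Start with 30.
1 + 1/(30/1) = 1 + 1/30 = 31/30
12 + 1/(31/30) = 12 + 30/31 = 402/31

402/31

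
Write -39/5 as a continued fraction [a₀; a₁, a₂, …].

[-8; 5]

⌊-39/5⌋ = -8, remainder 1
⌊5/1⌋ = 5, remainder 0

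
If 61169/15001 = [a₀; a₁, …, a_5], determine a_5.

13

61169 = 4·15001 + 1165, so a_0 = 4
15001 = 12·1165 + 1021, so a_1 = 12
1165 = 1·1021 + 144, so a_2 = 1
1021 = 7·144 + 13, so a_3 = 7
144 = 11·13 + 1, so a_4 = 11
13 = 13·1 + 0, so a_5 = 13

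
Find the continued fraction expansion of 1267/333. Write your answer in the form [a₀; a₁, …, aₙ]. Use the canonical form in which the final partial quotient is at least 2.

[3; 1, 4, 8, 8]

1267 ÷ 333 → quotient 3, remainder 268
333 ÷ 268 → quotient 1, remainder 65
268 ÷ 65 → quotient 4, remainder 8
65 ÷ 8 → quotient 8, remainder 1
8 ÷ 1 → quotient 8, remainder 0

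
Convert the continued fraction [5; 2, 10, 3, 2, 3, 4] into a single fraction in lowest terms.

Compute successive convergents:
a_0 = 5: 5/1
a_1 = 2: 11/2
a_2 = 10: 115/21
a_3 = 3: 356/65
a_4 = 2: 827/151
a_5 = 3: 2837/518
a_6 = 4: 12175/2223

12175/2223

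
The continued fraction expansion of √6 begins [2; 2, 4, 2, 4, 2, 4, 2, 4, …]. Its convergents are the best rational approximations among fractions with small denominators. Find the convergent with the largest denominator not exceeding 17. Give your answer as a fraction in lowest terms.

22/9

a_0 = 2: 2/1  (≤ bound)
a_1 = 2: 5/2  (≤ bound)
a_2 = 4: 22/9  (≤ bound)
a_3 = 2: 49/20  (> 17, stop)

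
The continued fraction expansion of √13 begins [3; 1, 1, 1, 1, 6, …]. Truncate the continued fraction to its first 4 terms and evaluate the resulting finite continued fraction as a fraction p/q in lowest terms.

Work from the innermost term outward:
Start with 1.
1 + 1/(1/1) = 1 + 1/1 = 2/1
1 + 1/(2/1) = 1 + 1/2 = 3/2
3 + 1/(3/2) = 3 + 2/3 = 11/3

11/3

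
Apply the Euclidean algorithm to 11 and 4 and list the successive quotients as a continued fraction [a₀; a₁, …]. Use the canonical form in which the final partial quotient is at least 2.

Repeatedly divide and take the remainder:
11 = 2·4 + 3, so a_0 = 2
4 = 1·3 + 1, so a_1 = 1
3 = 3·1 + 0, so a_2 = 3

[2; 1, 3]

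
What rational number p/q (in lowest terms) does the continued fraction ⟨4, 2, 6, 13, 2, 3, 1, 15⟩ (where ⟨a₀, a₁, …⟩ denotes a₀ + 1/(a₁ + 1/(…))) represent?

Use the convergent recurrence hₖ = aₖ·hₖ₋₁ + hₖ₋₂ (and likewise for the denominators kₖ):
a_0 = 4: 4/1
a_1 = 2: 9/2
a_2 = 6: 58/13
a_3 = 13: 763/171
a_4 = 2: 1584/355
a_5 = 3: 5515/1236
a_6 = 1: 7099/1591
a_7 = 15: 112000/25101

112000/25101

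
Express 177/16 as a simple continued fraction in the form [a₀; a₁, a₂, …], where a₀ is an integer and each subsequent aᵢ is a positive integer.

[11; 16]

Apply division with remainder until the remainder is 0:
177 = 11·16 + 1, so a_0 = 11
16 = 16·1 + 0, so a_1 = 16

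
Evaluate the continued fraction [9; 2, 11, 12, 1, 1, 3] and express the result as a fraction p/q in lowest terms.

Work from the innermost term outward:
Start with 3.
1 + 1/(3/1) = 1 + 1/3 = 4/3
1 + 1/(4/3) = 1 + 3/4 = 7/4
12 + 1/(7/4) = 12 + 4/7 = 88/7
11 + 1/(88/7) = 11 + 7/88 = 975/88
2 + 1/(975/88) = 2 + 88/975 = 2038/975
9 + 1/(2038/975) = 9 + 975/2038 = 19317/2038

19317/2038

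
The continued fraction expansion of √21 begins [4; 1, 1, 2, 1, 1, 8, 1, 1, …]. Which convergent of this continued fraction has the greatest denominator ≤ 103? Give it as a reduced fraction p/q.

a_0 = 4: 4/1  (≤ bound)
a_1 = 1: 5/1  (≤ bound)
a_2 = 1: 9/2  (≤ bound)
a_3 = 2: 23/5  (≤ bound)
a_4 = 1: 32/7  (≤ bound)
a_5 = 1: 55/12  (≤ bound)
a_6 = 8: 472/103  (≤ bound)
a_7 = 1: 527/115  (> 103, stop)

472/103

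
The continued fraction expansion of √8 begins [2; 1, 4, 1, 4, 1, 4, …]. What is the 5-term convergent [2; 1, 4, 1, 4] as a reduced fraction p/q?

82/29

a_0 = 2: 2/1
a_1 = 1: 3/1
a_2 = 4: 14/5
a_3 = 1: 17/6
a_4 = 4: 82/29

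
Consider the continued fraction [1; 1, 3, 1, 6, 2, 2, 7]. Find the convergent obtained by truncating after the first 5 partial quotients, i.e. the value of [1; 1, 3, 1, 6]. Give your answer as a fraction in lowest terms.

61/34

Compute successive convergents:
a_0 = 1: 1/1
a_1 = 1: 2/1
a_2 = 3: 7/4
a_3 = 1: 9/5
a_4 = 6: 61/34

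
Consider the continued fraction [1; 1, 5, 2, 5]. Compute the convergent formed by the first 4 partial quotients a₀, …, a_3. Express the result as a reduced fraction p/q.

Starting at the tail and folding back:
Start with 2.
5 + 1/(2/1) = 5 + 1/2 = 11/2
1 + 1/(11/2) = 1 + 2/11 = 13/11
1 + 1/(13/11) = 1 + 11/13 = 24/13

24/13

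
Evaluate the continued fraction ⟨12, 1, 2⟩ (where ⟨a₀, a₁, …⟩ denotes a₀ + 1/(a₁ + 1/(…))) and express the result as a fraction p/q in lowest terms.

Build up convergents one term at a time:
a_0 = 12: 12/1
a_1 = 1: 13/1
a_2 = 2: 38/3

38/3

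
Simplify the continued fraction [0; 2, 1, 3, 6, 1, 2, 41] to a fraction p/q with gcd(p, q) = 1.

3432/9469

a_0 = 0: 0/1
a_1 = 2: 1/2
a_2 = 1: 1/3
a_3 = 3: 4/11
a_4 = 6: 25/69
a_5 = 1: 29/80
a_6 = 2: 83/229
a_7 = 41: 3432/9469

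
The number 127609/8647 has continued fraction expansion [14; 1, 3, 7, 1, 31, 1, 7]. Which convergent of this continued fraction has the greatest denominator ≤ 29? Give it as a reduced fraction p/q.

428/29

a_0 = 14: 14/1  (≤ bound)
a_1 = 1: 15/1  (≤ bound)
a_2 = 3: 59/4  (≤ bound)
a_3 = 7: 428/29  (≤ bound)
a_4 = 1: 487/33  (> 29, stop)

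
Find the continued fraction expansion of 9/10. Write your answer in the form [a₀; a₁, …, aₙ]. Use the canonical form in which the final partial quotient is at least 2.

[0; 1, 9]

9 = 0·10 + 9, so a_0 = 0
10 = 1·9 + 1, so a_1 = 1
9 = 9·1 + 0, so a_2 = 9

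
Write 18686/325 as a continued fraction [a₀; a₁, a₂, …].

[57; 2, 53, 1, 2]

⌊18686/325⌋ = 57, remainder 161
⌊325/161⌋ = 2, remainder 3
⌊161/3⌋ = 53, remainder 2
⌊3/2⌋ = 1, remainder 1
⌊2/1⌋ = 2, remainder 0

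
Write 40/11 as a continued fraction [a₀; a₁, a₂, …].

Repeatedly divide and take the remainder:
40 = 3·11 + 7, so a_0 = 3
11 = 1·7 + 4, so a_1 = 1
7 = 1·4 + 3, so a_2 = 1
4 = 1·3 + 1, so a_3 = 1
3 = 3·1 + 0, so a_4 = 3

[3; 1, 1, 1, 3]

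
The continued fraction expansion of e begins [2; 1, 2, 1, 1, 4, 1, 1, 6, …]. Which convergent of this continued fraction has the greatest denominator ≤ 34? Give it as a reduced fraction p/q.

87/32

List convergents until the denominator exceeds the bound:
a_0 = 2: 2/1  (≤ bound)
a_1 = 1: 3/1  (≤ bound)
a_2 = 2: 8/3  (≤ bound)
a_3 = 1: 11/4  (≤ bound)
a_4 = 1: 19/7  (≤ bound)
a_5 = 4: 87/32  (≤ bound)
a_6 = 1: 106/39  (> 34, stop)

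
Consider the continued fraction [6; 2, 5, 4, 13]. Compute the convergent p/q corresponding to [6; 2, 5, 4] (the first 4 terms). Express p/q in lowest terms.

Use the convergent recurrence hₖ = aₖ·hₖ₋₁ + hₖ₋₂ (and likewise for the denominators kₖ):
a_0 = 6: 6/1
a_1 = 2: 13/2
a_2 = 5: 71/11
a_3 = 4: 297/46

297/46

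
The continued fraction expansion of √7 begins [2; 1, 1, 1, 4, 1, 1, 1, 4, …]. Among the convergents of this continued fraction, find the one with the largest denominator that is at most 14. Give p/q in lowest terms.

37/14

List convergents until the denominator exceeds the bound:
a_0 = 2: 2/1  (≤ bound)
a_1 = 1: 3/1  (≤ bound)
a_2 = 1: 5/2  (≤ bound)
a_3 = 1: 8/3  (≤ bound)
a_4 = 4: 37/14  (≤ bound)
a_5 = 1: 45/17  (> 14, stop)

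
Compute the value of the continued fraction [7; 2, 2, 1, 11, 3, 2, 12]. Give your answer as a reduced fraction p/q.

Start with 12.
2 + 1/(12/1) = 2 + 1/12 = 25/12
3 + 1/(25/12) = 3 + 12/25 = 87/25
11 + 1/(87/25) = 11 + 25/87 = 982/87
1 + 1/(982/87) = 1 + 87/982 = 1069/982
2 + 1/(1069/982) = 2 + 982/1069 = 3120/1069
2 + 1/(3120/1069) = 2 + 1069/3120 = 7309/3120
7 + 1/(7309/3120) = 7 + 3120/7309 = 54283/7309

54283/7309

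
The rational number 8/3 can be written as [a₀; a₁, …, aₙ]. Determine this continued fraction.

[2; 1, 2]

8 ÷ 3 → quotient 2, remainder 2
3 ÷ 2 → quotient 1, remainder 1
2 ÷ 1 → quotient 2, remainder 0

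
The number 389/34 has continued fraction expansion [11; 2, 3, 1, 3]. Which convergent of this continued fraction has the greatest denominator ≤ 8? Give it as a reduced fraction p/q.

List convergents until the denominator exceeds the bound:
a_0 = 11: 11/1  (≤ bound)
a_1 = 2: 23/2  (≤ bound)
a_2 = 3: 80/7  (≤ bound)
a_3 = 1: 103/9  (> 8, stop)

80/7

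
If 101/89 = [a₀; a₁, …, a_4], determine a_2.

2

Apply division with remainder until the remainder is 0:
⌊101/89⌋ = 1, remainder 12
⌊89/12⌋ = 7, remainder 5
⌊12/5⌋ = 2, remainder 2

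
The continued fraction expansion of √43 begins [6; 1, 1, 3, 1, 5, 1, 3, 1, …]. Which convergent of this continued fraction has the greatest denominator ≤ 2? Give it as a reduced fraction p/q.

13/2

a_0 = 6: 6/1  (≤ bound)
a_1 = 1: 7/1  (≤ bound)
a_2 = 1: 13/2  (≤ bound)
a_3 = 3: 46/7  (> 2, stop)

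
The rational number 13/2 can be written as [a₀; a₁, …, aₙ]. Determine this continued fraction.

[6; 2]

⌊13/2⌋ = 6, remainder 1
⌊2/1⌋ = 2, remainder 0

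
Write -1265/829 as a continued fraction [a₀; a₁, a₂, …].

-1265 ÷ 829 → quotient -2, remainder 393
829 ÷ 393 → quotient 2, remainder 43
393 ÷ 43 → quotient 9, remainder 6
43 ÷ 6 → quotient 7, remainder 1
6 ÷ 1 → quotient 6, remainder 0

[-2; 2, 9, 7, 6]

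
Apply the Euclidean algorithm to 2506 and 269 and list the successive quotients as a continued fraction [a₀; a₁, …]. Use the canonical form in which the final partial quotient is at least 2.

⌊2506/269⌋ = 9, remainder 85
⌊269/85⌋ = 3, remainder 14
⌊85/14⌋ = 6, remainder 1
⌊14/1⌋ = 14, remainder 0

[9; 3, 6, 14]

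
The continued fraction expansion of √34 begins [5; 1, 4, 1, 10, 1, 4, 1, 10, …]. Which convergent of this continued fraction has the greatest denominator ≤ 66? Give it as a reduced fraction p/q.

a_0 = 5: 5/1  (≤ bound)
a_1 = 1: 6/1  (≤ bound)
a_2 = 4: 29/5  (≤ bound)
a_3 = 1: 35/6  (≤ bound)
a_4 = 10: 379/65  (≤ bound)
a_5 = 1: 414/71  (> 66, stop)

379/65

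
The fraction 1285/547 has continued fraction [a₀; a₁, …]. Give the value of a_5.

1

Apply division with remainder until the remainder is 0:
1285 ÷ 547 → quotient 2, remainder 191
547 ÷ 191 → quotient 2, remainder 165
191 ÷ 165 → quotient 1, remainder 26
165 ÷ 26 → quotient 6, remainder 9
26 ÷ 9 → quotient 2, remainder 8
9 ÷ 8 → quotient 1, remainder 1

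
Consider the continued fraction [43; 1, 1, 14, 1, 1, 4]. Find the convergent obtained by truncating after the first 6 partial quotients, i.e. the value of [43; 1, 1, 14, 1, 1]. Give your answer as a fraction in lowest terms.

2611/60

Start with 1.
1 + 1/(1/1) = 1 + 1/1 = 2/1
14 + 1/(2/1) = 14 + 1/2 = 29/2
1 + 1/(29/2) = 1 + 2/29 = 31/29
1 + 1/(31/29) = 1 + 29/31 = 60/31
43 + 1/(60/31) = 43 + 31/60 = 2611/60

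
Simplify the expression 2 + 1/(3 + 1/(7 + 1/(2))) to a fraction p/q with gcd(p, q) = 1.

109/47

Collapse the nested fraction from the inside out:
Start with 2.
7 + 1/(2/1) = 7 + 1/2 = 15/2
3 + 1/(15/2) = 3 + 2/15 = 47/15
2 + 1/(47/15) = 2 + 15/47 = 109/47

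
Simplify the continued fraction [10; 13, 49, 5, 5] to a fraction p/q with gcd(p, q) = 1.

Start with 5.
5 + 1/(5/1) = 5 + 1/5 = 26/5
49 + 1/(26/5) = 49 + 5/26 = 1279/26
13 + 1/(1279/26) = 13 + 26/1279 = 16653/1279
10 + 1/(16653/1279) = 10 + 1279/16653 = 167809/16653

167809/16653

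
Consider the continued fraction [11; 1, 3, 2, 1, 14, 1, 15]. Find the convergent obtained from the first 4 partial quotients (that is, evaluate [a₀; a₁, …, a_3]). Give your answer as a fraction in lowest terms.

106/9

Start with 2.
3 + 1/(2/1) = 3 + 1/2 = 7/2
1 + 1/(7/2) = 1 + 2/7 = 9/7
11 + 1/(9/7) = 11 + 7/9 = 106/9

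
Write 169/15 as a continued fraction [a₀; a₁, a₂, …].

[11; 3, 1, 3]

Run the Euclidean algorithm, recording each quotient:
⌊169/15⌋ = 11, remainder 4
⌊15/4⌋ = 3, remainder 3
⌊4/3⌋ = 1, remainder 1
⌊3/1⌋ = 3, remainder 0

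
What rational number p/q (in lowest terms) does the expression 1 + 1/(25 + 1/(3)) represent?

79/76

Work from the innermost term outward:
Start with 3.
25 + 1/(3/1) = 25 + 1/3 = 76/3
1 + 1/(76/3) = 1 + 3/76 = 79/76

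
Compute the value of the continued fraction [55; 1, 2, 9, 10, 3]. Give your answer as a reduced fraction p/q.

48830/877

Start with 3.
10 + 1/(3/1) = 10 + 1/3 = 31/3
9 + 1/(31/3) = 9 + 3/31 = 282/31
2 + 1/(282/31) = 2 + 31/282 = 595/282
1 + 1/(595/282) = 1 + 282/595 = 877/595
55 + 1/(877/595) = 55 + 595/877 = 48830/877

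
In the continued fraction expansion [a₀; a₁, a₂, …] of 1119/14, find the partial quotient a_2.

13

1119 ÷ 14 → quotient 79, remainder 13
14 ÷ 13 → quotient 1, remainder 1
13 ÷ 1 → quotient 13, remainder 0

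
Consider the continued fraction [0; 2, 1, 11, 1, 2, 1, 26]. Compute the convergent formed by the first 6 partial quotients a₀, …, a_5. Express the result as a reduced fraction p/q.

Starting at the tail and folding back:
Start with 2.
1 + 1/(2/1) = 1 + 1/2 = 3/2
11 + 1/(3/2) = 11 + 2/3 = 35/3
1 + 1/(35/3) = 1 + 3/35 = 38/35
2 + 1/(38/35) = 2 + 35/38 = 111/38
0 + 1/(111/38) = 0 + 38/111 = 38/111

38/111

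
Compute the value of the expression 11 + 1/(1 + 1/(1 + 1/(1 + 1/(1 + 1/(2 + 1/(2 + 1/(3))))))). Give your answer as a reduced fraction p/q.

Starting at the tail and folding back:
Start with 3.
2 + 1/(3/1) = 2 + 1/3 = 7/3
2 + 1/(7/3) = 2 + 3/7 = 17/7
1 + 1/(17/7) = 1 + 7/17 = 24/17
1 + 1/(24/17) = 1 + 17/24 = 41/24
1 + 1/(41/24) = 1 + 24/41 = 65/41
1 + 1/(65/41) = 1 + 41/65 = 106/65
11 + 1/(106/65) = 11 + 65/106 = 1231/106

1231/106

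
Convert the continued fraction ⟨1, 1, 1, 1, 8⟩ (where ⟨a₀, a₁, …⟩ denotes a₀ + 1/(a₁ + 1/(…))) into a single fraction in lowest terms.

a_0 = 1: 1/1
a_1 = 1: 2/1
a_2 = 1: 3/2
a_3 = 1: 5/3
a_4 = 8: 43/26

43/26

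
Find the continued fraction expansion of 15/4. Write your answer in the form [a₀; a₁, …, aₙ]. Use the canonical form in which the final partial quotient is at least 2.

⌊15/4⌋ = 3, remainder 3
⌊4/3⌋ = 1, remainder 1
⌊3/1⌋ = 3, remainder 0

[3; 1, 3]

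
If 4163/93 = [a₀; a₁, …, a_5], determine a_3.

Run the Euclidean algorithm, recording each quotient:
⌊4163/93⌋ = 44, remainder 71
⌊93/71⌋ = 1, remainder 22
⌊71/22⌋ = 3, remainder 5
⌊22/5⌋ = 4, remainder 2

4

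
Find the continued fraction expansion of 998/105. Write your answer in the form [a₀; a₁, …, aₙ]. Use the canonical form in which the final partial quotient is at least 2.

[9; 1, 1, 52]

Run the Euclidean algorithm, recording each quotient:
998 = 9·105 + 53, so a_0 = 9
105 = 1·53 + 52, so a_1 = 1
53 = 1·52 + 1, so a_2 = 1
52 = 52·1 + 0, so a_3 = 52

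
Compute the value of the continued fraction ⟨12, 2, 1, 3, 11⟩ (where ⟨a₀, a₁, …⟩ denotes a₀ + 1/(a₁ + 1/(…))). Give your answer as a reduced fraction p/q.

1533/124

a_0 = 12: 12/1
a_1 = 2: 25/2
a_2 = 1: 37/3
a_3 = 3: 136/11
a_4 = 11: 1533/124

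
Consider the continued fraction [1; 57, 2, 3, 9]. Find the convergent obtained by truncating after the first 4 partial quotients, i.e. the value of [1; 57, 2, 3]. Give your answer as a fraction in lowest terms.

409/402

Start with 3.
2 + 1/(3/1) = 2 + 1/3 = 7/3
57 + 1/(7/3) = 57 + 3/7 = 402/7
1 + 1/(402/7) = 1 + 7/402 = 409/402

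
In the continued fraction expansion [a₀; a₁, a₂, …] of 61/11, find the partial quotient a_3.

Repeatedly divide and take the remainder:
⌊61/11⌋ = 5, remainder 6
⌊11/6⌋ = 1, remainder 5
⌊6/5⌋ = 1, remainder 1
⌊5/1⌋ = 5, remainder 0

5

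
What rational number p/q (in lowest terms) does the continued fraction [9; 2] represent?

Build up convergents one term at a time:
a_0 = 9: 9/1
a_1 = 2: 19/2

19/2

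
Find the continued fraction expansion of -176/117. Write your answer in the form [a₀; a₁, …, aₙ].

-176 ÷ 117 → quotient -2, remainder 58
117 ÷ 58 → quotient 2, remainder 1
58 ÷ 1 → quotient 58, remainder 0

[-2; 2, 58]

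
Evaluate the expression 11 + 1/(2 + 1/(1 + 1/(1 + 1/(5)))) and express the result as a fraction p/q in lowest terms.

319/28

Use the convergent recurrence hₖ = aₖ·hₖ₋₁ + hₖ₋₂ (and likewise for the denominators kₖ):
a_0 = 11: 11/1
a_1 = 2: 23/2
a_2 = 1: 34/3
a_3 = 1: 57/5
a_4 = 5: 319/28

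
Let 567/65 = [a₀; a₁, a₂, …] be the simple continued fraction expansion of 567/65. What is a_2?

Run the Euclidean algorithm, recording each quotient:
⌊567/65⌋ = 8, remainder 47
⌊65/47⌋ = 1, remainder 18
⌊47/18⌋ = 2, remainder 11

2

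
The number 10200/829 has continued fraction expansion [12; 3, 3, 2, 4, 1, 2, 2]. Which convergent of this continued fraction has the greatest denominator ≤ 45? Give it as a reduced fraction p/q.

283/23

a_0 = 12: 12/1  (≤ bound)
a_1 = 3: 37/3  (≤ bound)
a_2 = 3: 123/10  (≤ bound)
a_3 = 2: 283/23  (≤ bound)
a_4 = 4: 1255/102  (> 45, stop)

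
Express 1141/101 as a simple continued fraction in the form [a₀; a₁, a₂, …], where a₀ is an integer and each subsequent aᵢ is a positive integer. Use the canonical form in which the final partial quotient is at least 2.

⌊1141/101⌋ = 11, remainder 30
⌊101/30⌋ = 3, remainder 11
⌊30/11⌋ = 2, remainder 8
⌊11/8⌋ = 1, remainder 3
⌊8/3⌋ = 2, remainder 2
⌊3/2⌋ = 1, remainder 1
⌊2/1⌋ = 2, remainder 0

[11; 3, 2, 1, 2, 1, 2]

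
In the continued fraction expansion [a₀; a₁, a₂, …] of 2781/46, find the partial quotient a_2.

5

2781 = 60·46 + 21, so a_0 = 60
46 = 2·21 + 4, so a_1 = 2
21 = 5·4 + 1, so a_2 = 5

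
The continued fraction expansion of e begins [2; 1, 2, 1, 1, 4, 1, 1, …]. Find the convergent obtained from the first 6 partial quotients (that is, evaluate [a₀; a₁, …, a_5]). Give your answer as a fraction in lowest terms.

87/32

Compute successive convergents:
a_0 = 2: 2/1
a_1 = 1: 3/1
a_2 = 2: 8/3
a_3 = 1: 11/4
a_4 = 1: 19/7
a_5 = 4: 87/32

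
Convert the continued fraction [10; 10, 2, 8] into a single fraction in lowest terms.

Work from the innermost term outward:
Start with 8.
2 + 1/(8/1) = 2 + 1/8 = 17/8
10 + 1/(17/8) = 10 + 8/17 = 178/17
10 + 1/(178/17) = 10 + 17/178 = 1797/178

1797/178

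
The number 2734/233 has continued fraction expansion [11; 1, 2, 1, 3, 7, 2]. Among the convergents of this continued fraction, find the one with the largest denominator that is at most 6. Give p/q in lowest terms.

a_0 = 11: 11/1  (≤ bound)
a_1 = 1: 12/1  (≤ bound)
a_2 = 2: 35/3  (≤ bound)
a_3 = 1: 47/4  (≤ bound)
a_4 = 3: 176/15  (> 6, stop)

47/4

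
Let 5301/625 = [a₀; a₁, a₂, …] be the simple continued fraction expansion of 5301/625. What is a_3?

11

Apply division with remainder until the remainder is 0:
5301 = 8·625 + 301, so a_0 = 8
625 = 2·301 + 23, so a_1 = 2
301 = 13·23 + 2, so a_2 = 13
23 = 11·2 + 1, so a_3 = 11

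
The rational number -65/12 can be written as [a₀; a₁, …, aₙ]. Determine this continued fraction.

Apply division with remainder until the remainder is 0:
-65 ÷ 12 → quotient -6, remainder 7
12 ÷ 7 → quotient 1, remainder 5
7 ÷ 5 → quotient 1, remainder 2
5 ÷ 2 → quotient 2, remainder 1
2 ÷ 1 → quotient 2, remainder 0

[-6; 1, 1, 2, 2]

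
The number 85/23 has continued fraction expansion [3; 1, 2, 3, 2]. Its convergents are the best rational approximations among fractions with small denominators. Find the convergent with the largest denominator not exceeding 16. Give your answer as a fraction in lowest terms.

List convergents until the denominator exceeds the bound:
a_0 = 3: 3/1  (≤ bound)
a_1 = 1: 4/1  (≤ bound)
a_2 = 2: 11/3  (≤ bound)
a_3 = 3: 37/10  (≤ bound)
a_4 = 2: 85/23  (> 16, stop)

37/10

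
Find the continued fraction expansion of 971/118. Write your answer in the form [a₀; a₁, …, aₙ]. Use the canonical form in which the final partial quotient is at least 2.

[8; 4, 2, 1, 2, 3]

971 = 8·118 + 27, so a_0 = 8
118 = 4·27 + 10, so a_1 = 4
27 = 2·10 + 7, so a_2 = 2
10 = 1·7 + 3, so a_3 = 1
7 = 2·3 + 1, so a_4 = 2
3 = 3·1 + 0, so a_5 = 3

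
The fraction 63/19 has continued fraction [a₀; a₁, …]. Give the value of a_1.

3

Apply division with remainder until the remainder is 0:
⌊63/19⌋ = 3, remainder 6
⌊19/6⌋ = 3, remainder 1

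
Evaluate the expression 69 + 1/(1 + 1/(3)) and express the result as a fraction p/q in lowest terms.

279/4

a_0 = 69: 69/1
a_1 = 1: 70/1
a_2 = 3: 279/4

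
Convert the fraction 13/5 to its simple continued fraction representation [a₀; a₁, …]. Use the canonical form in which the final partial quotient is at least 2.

[2; 1, 1, 2]

13 = 2·5 + 3, so a_0 = 2
5 = 1·3 + 2, so a_1 = 1
3 = 1·2 + 1, so a_2 = 1
2 = 2·1 + 0, so a_3 = 2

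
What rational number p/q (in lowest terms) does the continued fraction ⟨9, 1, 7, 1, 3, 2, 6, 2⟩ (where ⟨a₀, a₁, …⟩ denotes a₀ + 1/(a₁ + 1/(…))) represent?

10845/1097

Starting at the tail and folding back:
Start with 2.
6 + 1/(2/1) = 6 + 1/2 = 13/2
2 + 1/(13/2) = 2 + 2/13 = 28/13
3 + 1/(28/13) = 3 + 13/28 = 97/28
1 + 1/(97/28) = 1 + 28/97 = 125/97
7 + 1/(125/97) = 7 + 97/125 = 972/125
1 + 1/(972/125) = 1 + 125/972 = 1097/972
9 + 1/(1097/972) = 9 + 972/1097 = 10845/1097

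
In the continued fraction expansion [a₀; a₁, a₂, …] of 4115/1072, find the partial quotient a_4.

11

4115 = 3·1072 + 899, so a_0 = 3
1072 = 1·899 + 173, so a_1 = 1
899 = 5·173 + 34, so a_2 = 5
173 = 5·34 + 3, so a_3 = 5
34 = 11·3 + 1, so a_4 = 11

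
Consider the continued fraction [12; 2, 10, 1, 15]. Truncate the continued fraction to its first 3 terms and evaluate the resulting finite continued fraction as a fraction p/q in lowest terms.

Build up convergents one term at a time:
a_0 = 12: 12/1
a_1 = 2: 25/2
a_2 = 10: 262/21

262/21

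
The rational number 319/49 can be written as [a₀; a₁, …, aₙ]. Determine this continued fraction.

[6; 1, 1, 24]

Run the Euclidean algorithm, recording each quotient:
⌊319/49⌋ = 6, remainder 25
⌊49/25⌋ = 1, remainder 24
⌊25/24⌋ = 1, remainder 1
⌊24/1⌋ = 24, remainder 0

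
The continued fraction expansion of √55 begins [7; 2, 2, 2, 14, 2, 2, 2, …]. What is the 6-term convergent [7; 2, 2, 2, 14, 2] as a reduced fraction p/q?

2655/358

Build up convergents one term at a time:
a_0 = 7: 7/1
a_1 = 2: 15/2
a_2 = 2: 37/5
a_3 = 2: 89/12
a_4 = 14: 1283/173
a_5 = 2: 2655/358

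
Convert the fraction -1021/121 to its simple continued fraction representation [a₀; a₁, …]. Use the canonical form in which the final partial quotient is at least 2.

[-9; 1, 1, 3, 1, 1, 7]

Apply division with remainder until the remainder is 0:
-1021 = -9·121 + 68, so a_0 = -9
121 = 1·68 + 53, so a_1 = 1
68 = 1·53 + 15, so a_2 = 1
53 = 3·15 + 8, so a_3 = 3
15 = 1·8 + 7, so a_4 = 1
8 = 1·7 + 1, so a_5 = 1
7 = 7·1 + 0, so a_6 = 7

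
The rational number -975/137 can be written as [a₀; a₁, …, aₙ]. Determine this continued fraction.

-975 ÷ 137 → quotient -8, remainder 121
137 ÷ 121 → quotient 1, remainder 16
121 ÷ 16 → quotient 7, remainder 9
16 ÷ 9 → quotient 1, remainder 7
9 ÷ 7 → quotient 1, remainder 2
7 ÷ 2 → quotient 3, remainder 1
2 ÷ 1 → quotient 2, remainder 0

[-8; 1, 7, 1, 1, 3, 2]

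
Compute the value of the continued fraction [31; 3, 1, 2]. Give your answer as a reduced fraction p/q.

a_0 = 31: 31/1
a_1 = 3: 94/3
a_2 = 1: 125/4
a_3 = 2: 344/11

344/11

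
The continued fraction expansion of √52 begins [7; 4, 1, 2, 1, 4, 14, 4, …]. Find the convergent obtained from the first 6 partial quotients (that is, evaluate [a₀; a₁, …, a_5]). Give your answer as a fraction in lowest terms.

649/90

Start with 4.
1 + 1/(4/1) = 1 + 1/4 = 5/4
2 + 1/(5/4) = 2 + 4/5 = 14/5
1 + 1/(14/5) = 1 + 5/14 = 19/14
4 + 1/(19/14) = 4 + 14/19 = 90/19
7 + 1/(90/19) = 7 + 19/90 = 649/90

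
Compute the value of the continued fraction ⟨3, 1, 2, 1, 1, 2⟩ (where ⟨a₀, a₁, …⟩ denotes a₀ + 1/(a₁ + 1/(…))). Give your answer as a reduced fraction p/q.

Collapse the nested fraction from the inside out:
Start with 2.
1 + 1/(2/1) = 1 + 1/2 = 3/2
1 + 1/(3/2) = 1 + 2/3 = 5/3
2 + 1/(5/3) = 2 + 3/5 = 13/5
1 + 1/(13/5) = 1 + 5/13 = 18/13
3 + 1/(18/13) = 3 + 13/18 = 67/18

67/18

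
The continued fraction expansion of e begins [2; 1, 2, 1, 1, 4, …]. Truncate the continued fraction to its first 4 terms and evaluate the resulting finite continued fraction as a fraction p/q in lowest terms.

11/4

a_0 = 2: 2/1
a_1 = 1: 3/1
a_2 = 2: 8/3
a_3 = 1: 11/4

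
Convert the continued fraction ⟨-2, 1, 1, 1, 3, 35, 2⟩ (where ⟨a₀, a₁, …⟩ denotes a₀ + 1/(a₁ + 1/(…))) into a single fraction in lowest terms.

-1073/787

Use the convergent recurrence hₖ = aₖ·hₖ₋₁ + hₖ₋₂ (and likewise for the denominators kₖ):
a_0 = -2: -2/1
a_1 = 1: -1/1
a_2 = 1: -3/2
a_3 = 1: -4/3
a_4 = 3: -15/11
a_5 = 35: -529/388
a_6 = 2: -1073/787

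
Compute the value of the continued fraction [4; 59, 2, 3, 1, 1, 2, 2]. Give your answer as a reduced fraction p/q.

23398/5825

Start with 2.
2 + 1/(2/1) = 2 + 1/2 = 5/2
1 + 1/(5/2) = 1 + 2/5 = 7/5
1 + 1/(7/5) = 1 + 5/7 = 12/7
3 + 1/(12/7) = 3 + 7/12 = 43/12
2 + 1/(43/12) = 2 + 12/43 = 98/43
59 + 1/(98/43) = 59 + 43/98 = 5825/98
4 + 1/(5825/98) = 4 + 98/5825 = 23398/5825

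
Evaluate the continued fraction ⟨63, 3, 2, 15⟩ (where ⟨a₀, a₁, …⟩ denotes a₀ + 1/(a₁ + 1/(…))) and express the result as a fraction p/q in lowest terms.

6835/108

Starting at the tail and folding back:
Start with 15.
2 + 1/(15/1) = 2 + 1/15 = 31/15
3 + 1/(31/15) = 3 + 15/31 = 108/31
63 + 1/(108/31) = 63 + 31/108 = 6835/108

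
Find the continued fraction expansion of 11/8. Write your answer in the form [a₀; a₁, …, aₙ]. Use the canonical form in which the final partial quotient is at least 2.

Repeatedly divide and take the remainder:
⌊11/8⌋ = 1, remainder 3
⌊8/3⌋ = 2, remainder 2
⌊3/2⌋ = 1, remainder 1
⌊2/1⌋ = 2, remainder 0

[1; 2, 1, 2]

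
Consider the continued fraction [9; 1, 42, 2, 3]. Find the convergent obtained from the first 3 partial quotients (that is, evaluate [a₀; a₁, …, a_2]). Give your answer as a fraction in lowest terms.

429/43

a_0 = 9: 9/1
a_1 = 1: 10/1
a_2 = 42: 429/43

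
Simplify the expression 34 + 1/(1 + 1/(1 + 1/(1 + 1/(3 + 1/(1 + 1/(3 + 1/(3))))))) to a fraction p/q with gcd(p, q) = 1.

5993/173

Collapse the nested fraction from the inside out:
Start with 3.
3 + 1/(3/1) = 3 + 1/3 = 10/3
1 + 1/(10/3) = 1 + 3/10 = 13/10
3 + 1/(13/10) = 3 + 10/13 = 49/13
1 + 1/(49/13) = 1 + 13/49 = 62/49
1 + 1/(62/49) = 1 + 49/62 = 111/62
1 + 1/(111/62) = 1 + 62/111 = 173/111
34 + 1/(173/111) = 34 + 111/173 = 5993/173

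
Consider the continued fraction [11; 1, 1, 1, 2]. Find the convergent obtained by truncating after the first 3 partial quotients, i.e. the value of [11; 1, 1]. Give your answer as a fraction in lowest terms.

23/2

a_0 = 11: 11/1
a_1 = 1: 12/1
a_2 = 1: 23/2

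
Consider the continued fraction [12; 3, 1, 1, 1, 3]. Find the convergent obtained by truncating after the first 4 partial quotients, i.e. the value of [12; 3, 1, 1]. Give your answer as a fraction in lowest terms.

Start with 1.
1 + 1/(1/1) = 1 + 1/1 = 2/1
3 + 1/(2/1) = 3 + 1/2 = 7/2
12 + 1/(7/2) = 12 + 2/7 = 86/7

86/7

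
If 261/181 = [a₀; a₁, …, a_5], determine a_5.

261 = 1·181 + 80, so a_0 = 1
181 = 2·80 + 21, so a_1 = 2
80 = 3·21 + 17, so a_2 = 3
21 = 1·17 + 4, so a_3 = 1
17 = 4·4 + 1, so a_4 = 4
4 = 4·1 + 0, so a_5 = 4

4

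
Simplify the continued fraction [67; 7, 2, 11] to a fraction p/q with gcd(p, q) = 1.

11547/172

Start with 11.
2 + 1/(11/1) = 2 + 1/11 = 23/11
7 + 1/(23/11) = 7 + 11/23 = 172/23
67 + 1/(172/23) = 67 + 23/172 = 11547/172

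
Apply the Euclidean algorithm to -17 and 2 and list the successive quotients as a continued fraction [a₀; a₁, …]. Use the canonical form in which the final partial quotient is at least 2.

[-9; 2]

Run the Euclidean algorithm, recording each quotient:
⌊-17/2⌋ = -9, remainder 1
⌊2/1⌋ = 2, remainder 0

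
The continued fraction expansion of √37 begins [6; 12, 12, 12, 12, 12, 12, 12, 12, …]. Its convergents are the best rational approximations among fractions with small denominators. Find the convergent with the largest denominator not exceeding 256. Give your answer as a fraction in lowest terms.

a_0 = 6: 6/1  (≤ bound)
a_1 = 12: 73/12  (≤ bound)
a_2 = 12: 882/145  (≤ bound)
a_3 = 12: 10657/1752  (> 256, stop)

882/145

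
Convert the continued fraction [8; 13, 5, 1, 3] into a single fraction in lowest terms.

Start with 3.
1 + 1/(3/1) = 1 + 1/3 = 4/3
5 + 1/(4/3) = 5 + 3/4 = 23/4
13 + 1/(23/4) = 13 + 4/23 = 303/23
8 + 1/(303/23) = 8 + 23/303 = 2447/303

2447/303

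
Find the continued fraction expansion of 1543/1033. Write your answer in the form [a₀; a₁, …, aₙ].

Run the Euclidean algorithm, recording each quotient:
1543 ÷ 1033 → quotient 1, remainder 510
1033 ÷ 510 → quotient 2, remainder 13
510 ÷ 13 → quotient 39, remainder 3
13 ÷ 3 → quotient 4, remainder 1
3 ÷ 1 → quotient 3, remainder 0

[1; 2, 39, 4, 3]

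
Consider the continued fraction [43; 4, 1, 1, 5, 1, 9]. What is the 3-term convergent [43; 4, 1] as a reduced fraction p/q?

a_0 = 43: 43/1
a_1 = 4: 173/4
a_2 = 1: 216/5

216/5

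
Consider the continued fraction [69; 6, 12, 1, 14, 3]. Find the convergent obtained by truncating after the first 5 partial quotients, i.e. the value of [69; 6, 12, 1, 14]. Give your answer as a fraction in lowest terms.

Start with 14.
1 + 1/(14/1) = 1 + 1/14 = 15/14
12 + 1/(15/14) = 12 + 14/15 = 194/15
6 + 1/(194/15) = 6 + 15/194 = 1179/194
69 + 1/(1179/194) = 69 + 194/1179 = 81545/1179

81545/1179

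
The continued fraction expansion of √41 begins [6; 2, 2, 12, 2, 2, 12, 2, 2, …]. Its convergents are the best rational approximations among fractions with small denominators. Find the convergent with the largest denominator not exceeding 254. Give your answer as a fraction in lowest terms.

List convergents until the denominator exceeds the bound:
a_0 = 6: 6/1  (≤ bound)
a_1 = 2: 13/2  (≤ bound)
a_2 = 2: 32/5  (≤ bound)
a_3 = 12: 397/62  (≤ bound)
a_4 = 2: 826/129  (≤ bound)
a_5 = 2: 2049/320  (> 254, stop)

826/129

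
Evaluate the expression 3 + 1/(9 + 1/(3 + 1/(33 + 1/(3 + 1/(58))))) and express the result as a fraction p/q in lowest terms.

a_0 = 3: 3/1
a_1 = 9: 28/9
a_2 = 3: 87/28
a_3 = 33: 2899/933
a_4 = 3: 8784/2827
a_5 = 58: 512371/164899

512371/164899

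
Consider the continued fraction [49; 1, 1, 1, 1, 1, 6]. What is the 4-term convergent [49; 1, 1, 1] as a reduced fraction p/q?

Start with 1.
1 + 1/(1/1) = 1 + 1/1 = 2/1
1 + 1/(2/1) = 1 + 1/2 = 3/2
49 + 1/(3/2) = 49 + 2/3 = 149/3

149/3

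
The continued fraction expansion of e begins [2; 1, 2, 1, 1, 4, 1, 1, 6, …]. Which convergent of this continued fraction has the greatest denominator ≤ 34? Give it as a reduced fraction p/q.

a_0 = 2: 2/1  (≤ bound)
a_1 = 1: 3/1  (≤ bound)
a_2 = 2: 8/3  (≤ bound)
a_3 = 1: 11/4  (≤ bound)
a_4 = 1: 19/7  (≤ bound)
a_5 = 4: 87/32  (≤ bound)
a_6 = 1: 106/39  (> 34, stop)

87/32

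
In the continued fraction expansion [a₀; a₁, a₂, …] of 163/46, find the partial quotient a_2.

1

Apply division with remainder until the remainder is 0:
163 = 3·46 + 25, so a_0 = 3
46 = 1·25 + 21, so a_1 = 1
25 = 1·21 + 4, so a_2 = 1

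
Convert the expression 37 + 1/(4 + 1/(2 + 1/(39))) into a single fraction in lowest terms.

Work from the innermost term outward:
Start with 39.
2 + 1/(39/1) = 2 + 1/39 = 79/39
4 + 1/(79/39) = 4 + 39/79 = 355/79
37 + 1/(355/79) = 37 + 79/355 = 13214/355

13214/355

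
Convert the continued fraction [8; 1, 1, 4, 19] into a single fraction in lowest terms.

Work from the innermost term outward:
Start with 19.
4 + 1/(19/1) = 4 + 1/19 = 77/19
1 + 1/(77/19) = 1 + 19/77 = 96/77
1 + 1/(96/77) = 1 + 77/96 = 173/96
8 + 1/(173/96) = 8 + 96/173 = 1480/173

1480/173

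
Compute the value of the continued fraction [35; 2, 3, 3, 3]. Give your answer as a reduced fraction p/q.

Start with 3.
3 + 1/(3/1) = 3 + 1/3 = 10/3
3 + 1/(10/3) = 3 + 3/10 = 33/10
2 + 1/(33/10) = 2 + 10/33 = 76/33
35 + 1/(76/33) = 35 + 33/76 = 2693/76

2693/76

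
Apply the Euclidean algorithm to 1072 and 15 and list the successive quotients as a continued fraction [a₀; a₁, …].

1072 ÷ 15 → quotient 71, remainder 7
15 ÷ 7 → quotient 2, remainder 1
7 ÷ 1 → quotient 7, remainder 0

[71; 2, 7]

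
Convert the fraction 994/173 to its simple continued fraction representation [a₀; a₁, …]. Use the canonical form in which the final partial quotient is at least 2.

[5; 1, 2, 1, 13, 1, 2]

994 ÷ 173 → quotient 5, remainder 129
173 ÷ 129 → quotient 1, remainder 44
129 ÷ 44 → quotient 2, remainder 41
44 ÷ 41 → quotient 1, remainder 3
41 ÷ 3 → quotient 13, remainder 2
3 ÷ 2 → quotient 1, remainder 1
2 ÷ 1 → quotient 2, remainder 0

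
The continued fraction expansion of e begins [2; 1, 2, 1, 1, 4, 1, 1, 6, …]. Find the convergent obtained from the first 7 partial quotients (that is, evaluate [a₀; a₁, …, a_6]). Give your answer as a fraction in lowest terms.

Use the convergent recurrence hₖ = aₖ·hₖ₋₁ + hₖ₋₂ (and likewise for the denominators kₖ):
a_0 = 2: 2/1
a_1 = 1: 3/1
a_2 = 2: 8/3
a_3 = 1: 11/4
a_4 = 1: 19/7
a_5 = 4: 87/32
a_6 = 1: 106/39

106/39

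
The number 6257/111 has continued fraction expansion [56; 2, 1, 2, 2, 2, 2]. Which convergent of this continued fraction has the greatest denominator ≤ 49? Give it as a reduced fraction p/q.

a_0 = 56: 56/1  (≤ bound)
a_1 = 2: 113/2  (≤ bound)
a_2 = 1: 169/3  (≤ bound)
a_3 = 2: 451/8  (≤ bound)
a_4 = 2: 1071/19  (≤ bound)
a_5 = 2: 2593/46  (≤ bound)
a_6 = 2: 6257/111  (> 49, stop)

2593/46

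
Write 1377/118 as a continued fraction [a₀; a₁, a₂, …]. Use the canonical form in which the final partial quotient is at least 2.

Run the Euclidean algorithm, recording each quotient:
1377 = 11·118 + 79, so a_0 = 11
118 = 1·79 + 39, so a_1 = 1
79 = 2·39 + 1, so a_2 = 2
39 = 39·1 + 0, so a_3 = 39

[11; 1, 2, 39]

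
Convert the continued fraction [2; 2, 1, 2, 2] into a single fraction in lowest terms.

Start with 2.
2 + 1/(2/1) = 2 + 1/2 = 5/2
1 + 1/(5/2) = 1 + 2/5 = 7/5
2 + 1/(7/5) = 2 + 5/7 = 19/7
2 + 1/(19/7) = 2 + 7/19 = 45/19

45/19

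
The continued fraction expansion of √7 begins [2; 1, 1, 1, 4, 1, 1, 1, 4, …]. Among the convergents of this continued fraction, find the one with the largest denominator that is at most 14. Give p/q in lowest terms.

37/14

List convergents until the denominator exceeds the bound:
a_0 = 2: 2/1  (≤ bound)
a_1 = 1: 3/1  (≤ bound)
a_2 = 1: 5/2  (≤ bound)
a_3 = 1: 8/3  (≤ bound)
a_4 = 4: 37/14  (≤ bound)
a_5 = 1: 45/17  (> 14, stop)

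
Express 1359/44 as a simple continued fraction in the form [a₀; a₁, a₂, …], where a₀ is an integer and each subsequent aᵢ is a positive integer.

1359 ÷ 44 → quotient 30, remainder 39
44 ÷ 39 → quotient 1, remainder 5
39 ÷ 5 → quotient 7, remainder 4
5 ÷ 4 → quotient 1, remainder 1
4 ÷ 1 → quotient 4, remainder 0

[30; 1, 7, 1, 4]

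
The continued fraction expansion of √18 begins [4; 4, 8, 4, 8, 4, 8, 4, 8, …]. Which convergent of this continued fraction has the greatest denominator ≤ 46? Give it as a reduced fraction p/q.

140/33

a_0 = 4: 4/1  (≤ bound)
a_1 = 4: 17/4  (≤ bound)
a_2 = 8: 140/33  (≤ bound)
a_3 = 4: 577/136  (> 46, stop)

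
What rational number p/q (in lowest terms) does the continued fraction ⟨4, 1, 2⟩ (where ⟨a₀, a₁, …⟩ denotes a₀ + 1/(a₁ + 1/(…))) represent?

14/3

Start with 2.
1 + 1/(2/1) = 1 + 1/2 = 3/2
4 + 1/(3/2) = 4 + 2/3 = 14/3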